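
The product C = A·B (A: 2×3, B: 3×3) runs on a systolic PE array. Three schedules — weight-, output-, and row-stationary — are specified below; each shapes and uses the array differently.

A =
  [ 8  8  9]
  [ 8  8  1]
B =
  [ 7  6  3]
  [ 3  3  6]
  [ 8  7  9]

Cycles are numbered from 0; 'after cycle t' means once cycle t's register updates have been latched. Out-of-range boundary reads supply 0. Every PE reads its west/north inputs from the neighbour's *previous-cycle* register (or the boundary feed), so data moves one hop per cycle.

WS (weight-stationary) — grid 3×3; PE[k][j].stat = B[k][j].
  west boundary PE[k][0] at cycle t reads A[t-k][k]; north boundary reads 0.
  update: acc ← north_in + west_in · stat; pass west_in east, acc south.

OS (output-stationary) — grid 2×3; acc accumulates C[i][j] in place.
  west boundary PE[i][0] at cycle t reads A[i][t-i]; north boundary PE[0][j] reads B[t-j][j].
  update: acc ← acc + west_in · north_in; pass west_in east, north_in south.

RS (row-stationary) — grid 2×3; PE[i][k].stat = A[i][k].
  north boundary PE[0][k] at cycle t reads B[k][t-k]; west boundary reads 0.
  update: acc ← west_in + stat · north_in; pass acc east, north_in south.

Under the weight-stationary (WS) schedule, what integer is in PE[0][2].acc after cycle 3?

Tracing WS — 3×3 array, target PE[0][2]:
  t=0 PE[0][1]: acc=0 h=0 v=0
  t=0 PE[0][2]: acc=0 h=0 v=0
  t=1 PE[0][1]: acc=48 h=8 v=48
  t=1 PE[0][2]: acc=0 h=0 v=0
  t=2 PE[0][1]: acc=48 h=8 v=48
  t=2 PE[0][2]: acc=24 h=8 v=24
  t=3 PE[0][1]: acc=0 h=0 v=0
  t=3 PE[0][2]: acc=24 h=8 v=24

PE[0][2].acc = 24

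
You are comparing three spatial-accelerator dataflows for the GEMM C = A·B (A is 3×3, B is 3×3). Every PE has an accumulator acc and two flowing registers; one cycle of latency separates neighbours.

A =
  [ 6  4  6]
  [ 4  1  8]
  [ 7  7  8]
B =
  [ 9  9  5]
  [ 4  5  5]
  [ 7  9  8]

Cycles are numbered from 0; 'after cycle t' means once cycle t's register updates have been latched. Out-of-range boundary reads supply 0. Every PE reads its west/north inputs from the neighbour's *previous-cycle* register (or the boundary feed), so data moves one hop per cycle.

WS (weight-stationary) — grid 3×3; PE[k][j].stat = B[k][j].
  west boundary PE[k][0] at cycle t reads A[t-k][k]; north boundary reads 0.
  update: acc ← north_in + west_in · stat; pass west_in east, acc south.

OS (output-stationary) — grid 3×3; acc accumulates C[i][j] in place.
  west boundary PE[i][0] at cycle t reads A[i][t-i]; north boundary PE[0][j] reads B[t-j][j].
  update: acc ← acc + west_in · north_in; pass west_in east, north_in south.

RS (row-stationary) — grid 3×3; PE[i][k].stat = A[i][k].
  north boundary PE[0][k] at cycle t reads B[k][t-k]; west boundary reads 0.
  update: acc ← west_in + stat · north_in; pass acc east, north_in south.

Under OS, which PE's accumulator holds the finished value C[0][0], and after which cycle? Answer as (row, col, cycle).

(row, col, cycle) = (0, 0, 2)

OS — PE[0][0] is where C[0][0] collects:
  cycle 0: PE[0][0] → acc 54, east 6, south 9
  cycle 1: PE[0][0] → acc 70, east 4, south 4
  cycle 2: PE[0][0] → acc 112, east 6, south 7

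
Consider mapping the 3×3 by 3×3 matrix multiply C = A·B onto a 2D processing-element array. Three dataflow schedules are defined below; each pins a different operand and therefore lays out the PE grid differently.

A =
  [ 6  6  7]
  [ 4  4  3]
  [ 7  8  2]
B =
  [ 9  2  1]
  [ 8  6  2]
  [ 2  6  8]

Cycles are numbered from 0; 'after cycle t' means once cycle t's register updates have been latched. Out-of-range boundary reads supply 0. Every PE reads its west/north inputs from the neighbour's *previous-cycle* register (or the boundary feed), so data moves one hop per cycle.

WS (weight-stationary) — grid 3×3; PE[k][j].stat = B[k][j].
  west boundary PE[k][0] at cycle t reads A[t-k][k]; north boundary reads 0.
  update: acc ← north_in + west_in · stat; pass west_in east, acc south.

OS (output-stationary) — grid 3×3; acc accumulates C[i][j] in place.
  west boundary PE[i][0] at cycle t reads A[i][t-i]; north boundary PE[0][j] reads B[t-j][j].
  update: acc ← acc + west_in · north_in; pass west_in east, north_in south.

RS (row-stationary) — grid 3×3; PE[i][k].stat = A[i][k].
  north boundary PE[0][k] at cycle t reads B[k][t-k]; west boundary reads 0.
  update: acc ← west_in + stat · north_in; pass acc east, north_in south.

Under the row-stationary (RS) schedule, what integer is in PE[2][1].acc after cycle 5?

PE[2][1].acc = 23

RS 3×3: PE[2][1] cycle-by-cycle (with neighbour feeds):
  [0] (1,1) acc=0 (h:0 v:0)
  [0] (2,0) acc=0 (h:0 v:0)
  [0] (2,1) acc=0 (h:0 v:0)
  [1] (1,1) acc=0 (h:0 v:0)
  [1] (2,0) acc=0 (h:0 v:0)
  [1] (2,1) acc=0 (h:0 v:0)
  [2] (1,1) acc=68 (h:68 v:8)
  [2] (2,0) acc=63 (h:63 v:9)
  [2] (2,1) acc=0 (h:0 v:0)
  [3] (1,1) acc=32 (h:32 v:6)
  [3] (2,0) acc=14 (h:14 v:2)
  [3] (2,1) acc=127 (h:127 v:8)
  [4] (1,1) acc=12 (h:12 v:2)
  [4] (2,0) acc=7 (h:7 v:1)
  [4] (2,1) acc=62 (h:62 v:6)
  [5] (1,1) acc=0 (h:0 v:0)
  [5] (2,0) acc=0 (h:0 v:0)
  [5] (2,1) acc=23 (h:23 v:2)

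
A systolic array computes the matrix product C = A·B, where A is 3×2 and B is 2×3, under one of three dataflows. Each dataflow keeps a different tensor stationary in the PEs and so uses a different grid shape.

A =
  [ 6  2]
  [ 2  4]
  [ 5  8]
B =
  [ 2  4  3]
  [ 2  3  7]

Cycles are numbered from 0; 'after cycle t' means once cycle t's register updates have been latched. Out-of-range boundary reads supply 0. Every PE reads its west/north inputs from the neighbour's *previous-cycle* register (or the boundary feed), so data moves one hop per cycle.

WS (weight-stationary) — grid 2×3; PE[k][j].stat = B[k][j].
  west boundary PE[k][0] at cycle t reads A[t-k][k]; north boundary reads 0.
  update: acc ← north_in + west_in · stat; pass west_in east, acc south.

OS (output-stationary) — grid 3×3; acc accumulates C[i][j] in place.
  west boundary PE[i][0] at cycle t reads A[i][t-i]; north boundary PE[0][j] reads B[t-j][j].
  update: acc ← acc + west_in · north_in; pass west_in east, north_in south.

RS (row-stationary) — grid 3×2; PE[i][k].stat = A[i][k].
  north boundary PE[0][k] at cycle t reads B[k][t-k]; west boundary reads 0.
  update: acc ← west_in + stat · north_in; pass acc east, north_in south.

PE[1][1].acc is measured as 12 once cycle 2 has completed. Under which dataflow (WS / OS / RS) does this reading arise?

dataflow = RS

— WS: 2×3; PE[1][1] trace:
  c0 r1c1: 0 / 0 / 0
  c1 r1c1: 0 / 0 / 0
  c2 r1c1: 30 / 2 / 30
— OS: 3×3; PE[1][1] trace:
  c0 r1c1: 0 / 0 / 0
  c1 r1c1: 0 / 0 / 0
  c2 r1c1: 8 / 2 / 4
— RS: 3×2; PE[1][1] trace:
  c0 r1c1: 0 / 0 / 0
  c1 r1c1: 0 / 0 / 0
  c2 r1c1: 12 / 12 / 2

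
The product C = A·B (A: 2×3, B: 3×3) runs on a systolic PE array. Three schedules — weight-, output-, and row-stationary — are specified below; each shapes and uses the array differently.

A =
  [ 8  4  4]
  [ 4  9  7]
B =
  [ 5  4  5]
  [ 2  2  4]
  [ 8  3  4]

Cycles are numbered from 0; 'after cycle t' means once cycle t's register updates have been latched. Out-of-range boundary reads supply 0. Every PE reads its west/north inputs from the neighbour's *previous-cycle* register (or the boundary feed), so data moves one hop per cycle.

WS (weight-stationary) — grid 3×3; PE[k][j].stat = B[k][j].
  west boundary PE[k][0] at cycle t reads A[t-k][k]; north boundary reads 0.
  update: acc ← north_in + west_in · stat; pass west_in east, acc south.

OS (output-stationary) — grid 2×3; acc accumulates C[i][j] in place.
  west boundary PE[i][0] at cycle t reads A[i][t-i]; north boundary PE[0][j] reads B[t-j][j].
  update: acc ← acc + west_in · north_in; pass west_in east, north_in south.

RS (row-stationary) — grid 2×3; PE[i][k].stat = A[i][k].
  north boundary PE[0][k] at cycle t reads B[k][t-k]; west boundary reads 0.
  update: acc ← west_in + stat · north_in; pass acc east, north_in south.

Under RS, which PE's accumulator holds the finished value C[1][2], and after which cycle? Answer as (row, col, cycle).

(row, col, cycle) = (1, 2, 5)

RS: C[1][2] accumulates in PE[1][2]:
  @0  [1,2]  acc 0  |  →0  ↓0
  @1  [1,2]  acc 0  |  →0  ↓0
  @2  [1,2]  acc 0  |  →0  ↓0
  @3  [1,2]  acc 94  |  →94  ↓8
  @4  [1,2]  acc 55  |  →55  ↓3
  @5  [1,2]  acc 84  |  →84  ↓4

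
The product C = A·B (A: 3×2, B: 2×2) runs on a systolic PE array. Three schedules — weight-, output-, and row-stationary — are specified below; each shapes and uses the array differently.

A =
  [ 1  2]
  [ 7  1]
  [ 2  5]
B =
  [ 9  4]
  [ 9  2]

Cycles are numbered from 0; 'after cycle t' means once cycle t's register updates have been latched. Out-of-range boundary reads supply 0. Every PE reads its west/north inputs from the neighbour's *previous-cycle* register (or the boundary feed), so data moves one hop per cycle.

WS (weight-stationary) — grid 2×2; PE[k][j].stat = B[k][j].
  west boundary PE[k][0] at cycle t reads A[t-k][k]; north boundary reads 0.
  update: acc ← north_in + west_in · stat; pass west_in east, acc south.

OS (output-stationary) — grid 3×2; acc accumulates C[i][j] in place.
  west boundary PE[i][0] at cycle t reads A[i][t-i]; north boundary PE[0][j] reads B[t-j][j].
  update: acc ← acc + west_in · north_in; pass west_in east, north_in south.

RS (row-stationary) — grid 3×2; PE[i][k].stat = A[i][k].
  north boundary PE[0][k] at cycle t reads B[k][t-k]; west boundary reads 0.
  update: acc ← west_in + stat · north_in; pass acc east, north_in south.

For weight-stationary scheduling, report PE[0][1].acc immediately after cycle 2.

PE[0][1].acc = 28

WS on a 2×2 grid — tracing PE[0][1] and its feeders:
  c0 r0c0: 9 / 1 / 9
  c0 r0c1: 0 / 0 / 0
  c1 r0c0: 63 / 7 / 63
  c1 r0c1: 4 / 1 / 4
  c2 r0c0: 18 / 2 / 18
  c2 r0c1: 28 / 7 / 28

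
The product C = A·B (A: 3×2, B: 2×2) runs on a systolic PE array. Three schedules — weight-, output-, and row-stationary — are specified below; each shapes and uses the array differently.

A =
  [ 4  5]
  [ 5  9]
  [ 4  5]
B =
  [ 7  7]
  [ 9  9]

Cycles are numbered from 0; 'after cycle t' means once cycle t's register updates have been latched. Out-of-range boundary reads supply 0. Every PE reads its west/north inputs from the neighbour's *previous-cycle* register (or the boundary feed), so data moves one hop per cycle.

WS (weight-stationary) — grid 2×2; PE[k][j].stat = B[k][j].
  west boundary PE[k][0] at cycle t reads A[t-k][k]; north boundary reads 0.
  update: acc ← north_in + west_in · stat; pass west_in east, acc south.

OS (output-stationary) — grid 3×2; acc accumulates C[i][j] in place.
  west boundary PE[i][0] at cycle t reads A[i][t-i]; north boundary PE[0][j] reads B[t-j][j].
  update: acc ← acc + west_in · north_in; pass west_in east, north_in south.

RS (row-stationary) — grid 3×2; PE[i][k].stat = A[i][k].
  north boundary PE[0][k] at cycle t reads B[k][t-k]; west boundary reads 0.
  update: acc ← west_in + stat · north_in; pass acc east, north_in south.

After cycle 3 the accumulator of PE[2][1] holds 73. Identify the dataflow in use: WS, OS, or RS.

WS (2×2): PE[2][1] does not exist.
OS (3×2 grid), PE[2][1]:
  cycle 0: PE[2][1] → acc 0, east 0, south 0
  cycle 1: PE[2][1] → acc 0, east 0, south 0
  cycle 2: PE[2][1] → acc 0, east 0, south 0
  cycle 3: PE[2][1] → acc 28, east 4, south 7
RS (3×2 grid), PE[2][1]:
  cycle 0: PE[2][1] → acc 0, east 0, south 0
  cycle 1: PE[2][1] → acc 0, east 0, south 0
  cycle 2: PE[2][1] → acc 0, east 0, south 0
  cycle 3: PE[2][1] → acc 73, east 73, south 9

dataflow = RS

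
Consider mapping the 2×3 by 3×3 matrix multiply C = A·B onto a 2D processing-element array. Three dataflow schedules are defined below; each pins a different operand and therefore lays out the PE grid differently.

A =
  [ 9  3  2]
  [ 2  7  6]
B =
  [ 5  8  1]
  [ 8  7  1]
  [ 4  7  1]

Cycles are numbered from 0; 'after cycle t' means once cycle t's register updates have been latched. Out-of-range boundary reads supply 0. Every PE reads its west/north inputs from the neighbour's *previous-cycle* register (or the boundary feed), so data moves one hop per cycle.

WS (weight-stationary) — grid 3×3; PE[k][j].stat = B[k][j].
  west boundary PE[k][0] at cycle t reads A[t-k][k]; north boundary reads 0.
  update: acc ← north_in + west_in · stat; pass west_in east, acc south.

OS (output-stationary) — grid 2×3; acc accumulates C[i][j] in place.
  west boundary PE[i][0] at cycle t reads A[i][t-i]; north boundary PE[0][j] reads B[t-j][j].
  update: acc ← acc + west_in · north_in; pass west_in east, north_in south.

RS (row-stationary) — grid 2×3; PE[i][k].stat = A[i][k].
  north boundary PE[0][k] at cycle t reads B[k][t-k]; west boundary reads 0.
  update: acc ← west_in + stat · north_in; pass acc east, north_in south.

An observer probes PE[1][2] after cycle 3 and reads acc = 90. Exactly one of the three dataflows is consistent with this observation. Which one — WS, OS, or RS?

WS [3×3] PE[1][2] across cycles:
  0: (1,2).acc=0  regs=<0,0>
  1: (1,2).acc=0  regs=<0,0>
  2: (1,2).acc=0  regs=<0,0>
  3: (1,2).acc=12  regs=<3,12>
OS [2×3] PE[1][2] across cycles:
  0: (1,2).acc=0  regs=<0,0>
  1: (1,2).acc=0  regs=<0,0>
  2: (1,2).acc=0  regs=<0,0>
  3: (1,2).acc=2  regs=<2,1>
RS [2×3] PE[1][2] across cycles:
  0: (1,2).acc=0  regs=<0,0>
  1: (1,2).acc=0  regs=<0,0>
  2: (1,2).acc=0  regs=<0,0>
  3: (1,2).acc=90  regs=<90,4>

dataflow = RS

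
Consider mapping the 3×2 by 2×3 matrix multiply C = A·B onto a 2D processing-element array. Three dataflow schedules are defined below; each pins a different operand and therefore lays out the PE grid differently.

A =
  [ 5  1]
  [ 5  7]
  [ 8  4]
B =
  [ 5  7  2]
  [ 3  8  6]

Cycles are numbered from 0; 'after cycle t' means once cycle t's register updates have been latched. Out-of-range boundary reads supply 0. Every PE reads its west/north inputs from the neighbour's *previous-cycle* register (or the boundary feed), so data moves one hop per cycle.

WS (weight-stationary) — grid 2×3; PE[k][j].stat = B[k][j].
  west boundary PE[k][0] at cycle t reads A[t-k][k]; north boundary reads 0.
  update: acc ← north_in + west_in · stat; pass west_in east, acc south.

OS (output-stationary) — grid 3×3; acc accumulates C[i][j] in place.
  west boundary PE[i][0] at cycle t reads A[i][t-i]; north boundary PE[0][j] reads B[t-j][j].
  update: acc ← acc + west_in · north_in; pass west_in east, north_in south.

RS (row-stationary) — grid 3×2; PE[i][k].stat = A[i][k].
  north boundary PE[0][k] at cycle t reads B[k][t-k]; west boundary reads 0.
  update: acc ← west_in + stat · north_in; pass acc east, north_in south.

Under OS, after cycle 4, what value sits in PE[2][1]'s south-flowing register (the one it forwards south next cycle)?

register = 8

OS (3×3). Following PE[2][1] plus its west/north inputs:
  @0  [1,1]  acc 0  |  →0  ↓0
  @0  [2,0]  acc 0  |  →0  ↓0
  @0  [2,1]  acc 0  |  →0  ↓0
  @1  [1,1]  acc 0  |  →0  ↓0
  @1  [2,0]  acc 0  |  →0  ↓0
  @1  [2,1]  acc 0  |  →0  ↓0
  @2  [1,1]  acc 35  |  →5  ↓7
  @2  [2,0]  acc 40  |  →8  ↓5
  @2  [2,1]  acc 0  |  →0  ↓0
  @3  [1,1]  acc 91  |  →7  ↓8
  @3  [2,0]  acc 52  |  →4  ↓3
  @3  [2,1]  acc 56  |  →8  ↓7
  @4  [1,1]  acc 91  |  →0  ↓0
  @4  [2,0]  acc 52  |  →0  ↓0
  @4  [2,1]  acc 88  |  →4  ↓8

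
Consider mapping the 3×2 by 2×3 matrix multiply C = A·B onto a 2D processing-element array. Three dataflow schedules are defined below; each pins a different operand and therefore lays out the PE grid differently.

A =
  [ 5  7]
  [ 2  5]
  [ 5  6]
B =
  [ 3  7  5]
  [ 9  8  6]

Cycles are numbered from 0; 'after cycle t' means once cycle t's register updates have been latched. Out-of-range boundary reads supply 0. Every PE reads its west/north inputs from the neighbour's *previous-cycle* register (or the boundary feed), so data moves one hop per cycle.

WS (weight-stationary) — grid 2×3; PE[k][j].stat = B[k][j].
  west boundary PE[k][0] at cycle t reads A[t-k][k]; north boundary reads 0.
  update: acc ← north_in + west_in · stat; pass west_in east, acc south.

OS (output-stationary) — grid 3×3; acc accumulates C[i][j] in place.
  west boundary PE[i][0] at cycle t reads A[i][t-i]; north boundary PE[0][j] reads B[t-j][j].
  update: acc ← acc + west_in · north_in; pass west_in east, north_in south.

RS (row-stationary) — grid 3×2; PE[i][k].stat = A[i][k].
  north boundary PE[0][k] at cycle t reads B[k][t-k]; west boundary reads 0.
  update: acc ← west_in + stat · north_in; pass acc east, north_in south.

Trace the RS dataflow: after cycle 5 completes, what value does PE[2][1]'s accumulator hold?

RS on a 3×2 grid — tracing PE[2][1] and its feeders:
  step 0 · PE1,1: acc=0; fwd→0 fwd↓0
  step 0 · PE2,0: acc=0; fwd→0 fwd↓0
  step 0 · PE2,1: acc=0; fwd→0 fwd↓0
  step 1 · PE1,1: acc=0; fwd→0 fwd↓0
  step 1 · PE2,0: acc=0; fwd→0 fwd↓0
  step 1 · PE2,1: acc=0; fwd→0 fwd↓0
  step 2 · PE1,1: acc=51; fwd→51 fwd↓9
  step 2 · PE2,0: acc=15; fwd→15 fwd↓3
  step 2 · PE2,1: acc=0; fwd→0 fwd↓0
  step 3 · PE1,1: acc=54; fwd→54 fwd↓8
  step 3 · PE2,0: acc=35; fwd→35 fwd↓7
  step 3 · PE2,1: acc=69; fwd→69 fwd↓9
  step 4 · PE1,1: acc=40; fwd→40 fwd↓6
  step 4 · PE2,0: acc=25; fwd→25 fwd↓5
  step 4 · PE2,1: acc=83; fwd→83 fwd↓8
  step 5 · PE1,1: acc=0; fwd→0 fwd↓0
  step 5 · PE2,0: acc=0; fwd→0 fwd↓0
  step 5 · PE2,1: acc=61; fwd→61 fwd↓6

PE[2][1].acc = 61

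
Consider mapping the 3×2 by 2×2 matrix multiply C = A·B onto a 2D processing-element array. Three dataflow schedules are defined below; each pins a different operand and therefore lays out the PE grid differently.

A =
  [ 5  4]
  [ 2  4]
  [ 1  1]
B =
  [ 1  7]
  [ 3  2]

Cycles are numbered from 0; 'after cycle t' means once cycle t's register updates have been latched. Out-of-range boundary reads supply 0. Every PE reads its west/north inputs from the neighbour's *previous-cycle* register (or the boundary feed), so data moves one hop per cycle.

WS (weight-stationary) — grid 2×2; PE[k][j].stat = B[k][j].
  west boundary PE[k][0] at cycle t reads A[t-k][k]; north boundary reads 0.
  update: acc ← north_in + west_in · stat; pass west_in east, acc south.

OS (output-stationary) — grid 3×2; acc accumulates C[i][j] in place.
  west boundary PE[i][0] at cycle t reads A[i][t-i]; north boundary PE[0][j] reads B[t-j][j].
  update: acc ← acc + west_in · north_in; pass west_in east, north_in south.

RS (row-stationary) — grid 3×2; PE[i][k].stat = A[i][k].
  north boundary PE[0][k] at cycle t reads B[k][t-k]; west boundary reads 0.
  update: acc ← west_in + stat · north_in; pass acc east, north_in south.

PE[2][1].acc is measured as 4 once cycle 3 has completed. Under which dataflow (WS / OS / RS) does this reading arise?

— WS: 2×2 array has no PE[2][1].
OS (3×2 grid), PE[2][1]:
  @0  [2,1]  acc 0  |  →0  ↓0
  @1  [2,1]  acc 0  |  →0  ↓0
  @2  [2,1]  acc 0  |  →0  ↓0
  @3  [2,1]  acc 7  |  →1  ↓7
RS (3×2 grid), PE[2][1]:
  @0  [2,1]  acc 0  |  →0  ↓0
  @1  [2,1]  acc 0  |  →0  ↓0
  @2  [2,1]  acc 0  |  →0  ↓0
  @3  [2,1]  acc 4  |  →4  ↓3

dataflow = RS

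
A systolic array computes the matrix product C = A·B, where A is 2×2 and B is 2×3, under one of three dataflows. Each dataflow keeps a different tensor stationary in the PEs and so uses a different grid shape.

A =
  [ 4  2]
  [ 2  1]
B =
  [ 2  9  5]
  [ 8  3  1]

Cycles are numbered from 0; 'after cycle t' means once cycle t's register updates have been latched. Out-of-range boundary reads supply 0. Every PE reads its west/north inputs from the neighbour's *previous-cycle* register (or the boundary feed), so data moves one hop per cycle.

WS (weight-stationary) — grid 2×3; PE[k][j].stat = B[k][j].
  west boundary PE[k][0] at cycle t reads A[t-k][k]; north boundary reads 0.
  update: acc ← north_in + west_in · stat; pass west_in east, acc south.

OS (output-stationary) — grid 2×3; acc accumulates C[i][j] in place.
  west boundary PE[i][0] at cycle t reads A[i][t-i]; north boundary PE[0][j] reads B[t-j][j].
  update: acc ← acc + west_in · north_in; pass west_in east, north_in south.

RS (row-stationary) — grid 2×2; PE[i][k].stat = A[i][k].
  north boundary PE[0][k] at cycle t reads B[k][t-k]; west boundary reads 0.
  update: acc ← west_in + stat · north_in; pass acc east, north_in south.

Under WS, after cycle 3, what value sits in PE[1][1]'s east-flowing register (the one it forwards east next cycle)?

WS (2×3). Following PE[1][1] plus its west/north inputs:
  0: (0,1).acc=0  regs=<0,0>
  0: (1,0).acc=0  regs=<0,0>
  0: (1,1).acc=0  regs=<0,0>
  1: (0,1).acc=36  regs=<4,36>
  1: (1,0).acc=24  regs=<2,24>
  1: (1,1).acc=0  regs=<0,0>
  2: (0,1).acc=18  regs=<2,18>
  2: (1,0).acc=12  regs=<1,12>
  2: (1,1).acc=42  regs=<2,42>
  3: (0,1).acc=0  regs=<0,0>
  3: (1,0).acc=0  regs=<0,0>
  3: (1,1).acc=21  regs=<1,21>

register = 1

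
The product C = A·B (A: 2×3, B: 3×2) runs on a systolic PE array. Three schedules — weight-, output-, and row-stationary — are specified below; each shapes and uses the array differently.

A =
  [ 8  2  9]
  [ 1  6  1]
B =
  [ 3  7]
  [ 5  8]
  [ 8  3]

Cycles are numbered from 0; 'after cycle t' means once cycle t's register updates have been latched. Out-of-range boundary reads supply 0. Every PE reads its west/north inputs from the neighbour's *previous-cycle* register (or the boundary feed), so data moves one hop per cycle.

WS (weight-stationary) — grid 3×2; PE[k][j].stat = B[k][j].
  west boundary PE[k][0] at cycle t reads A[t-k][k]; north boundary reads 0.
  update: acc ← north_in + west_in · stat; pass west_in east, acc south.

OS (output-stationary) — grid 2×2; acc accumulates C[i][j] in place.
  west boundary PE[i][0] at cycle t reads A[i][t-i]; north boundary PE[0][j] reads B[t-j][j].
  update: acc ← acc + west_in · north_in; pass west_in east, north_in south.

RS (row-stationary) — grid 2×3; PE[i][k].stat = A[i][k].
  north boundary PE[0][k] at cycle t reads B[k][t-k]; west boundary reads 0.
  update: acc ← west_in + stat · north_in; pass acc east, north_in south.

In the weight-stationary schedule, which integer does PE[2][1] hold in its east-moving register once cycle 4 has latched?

WS on a 3×2 grid — tracing PE[2][1] and its feeders:
  cycle 0: PE[1][1] → acc 0, east 0, south 0
  cycle 0: PE[2][0] → acc 0, east 0, south 0
  cycle 0: PE[2][1] → acc 0, east 0, south 0
  cycle 1: PE[1][1] → acc 0, east 0, south 0
  cycle 1: PE[2][0] → acc 0, east 0, south 0
  cycle 1: PE[2][1] → acc 0, east 0, south 0
  cycle 2: PE[1][1] → acc 72, east 2, south 72
  cycle 2: PE[2][0] → acc 106, east 9, south 106
  cycle 2: PE[2][1] → acc 0, east 0, south 0
  cycle 3: PE[1][1] → acc 55, east 6, south 55
  cycle 3: PE[2][0] → acc 41, east 1, south 41
  cycle 3: PE[2][1] → acc 99, east 9, south 99
  cycle 4: PE[1][1] → acc 0, east 0, south 0
  cycle 4: PE[2][0] → acc 0, east 0, south 0
  cycle 4: PE[2][1] → acc 58, east 1, south 58

register = 1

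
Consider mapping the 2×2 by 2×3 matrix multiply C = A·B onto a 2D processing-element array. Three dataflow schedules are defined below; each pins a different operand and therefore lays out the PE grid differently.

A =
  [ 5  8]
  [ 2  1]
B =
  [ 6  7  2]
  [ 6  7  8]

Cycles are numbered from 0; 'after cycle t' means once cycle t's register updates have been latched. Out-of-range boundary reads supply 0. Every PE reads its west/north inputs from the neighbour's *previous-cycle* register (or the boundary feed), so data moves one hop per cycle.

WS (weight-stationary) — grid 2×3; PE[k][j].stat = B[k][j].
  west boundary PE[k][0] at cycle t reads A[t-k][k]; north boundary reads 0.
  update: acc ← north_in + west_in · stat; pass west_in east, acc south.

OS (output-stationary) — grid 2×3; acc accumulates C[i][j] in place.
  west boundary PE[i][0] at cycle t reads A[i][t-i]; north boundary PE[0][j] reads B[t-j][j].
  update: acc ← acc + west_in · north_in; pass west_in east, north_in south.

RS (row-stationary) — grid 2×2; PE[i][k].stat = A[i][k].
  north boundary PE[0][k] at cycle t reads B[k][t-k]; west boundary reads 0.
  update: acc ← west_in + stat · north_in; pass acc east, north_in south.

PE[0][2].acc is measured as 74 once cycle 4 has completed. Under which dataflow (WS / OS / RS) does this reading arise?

WS [2×3] PE[0][2] across cycles:
  0: (0,2).acc=0  regs=<0,0>
  1: (0,2).acc=0  regs=<0,0>
  2: (0,2).acc=10  regs=<5,10>
  3: (0,2).acc=4  regs=<2,4>
  4: (0,2).acc=0  regs=<0,0>
OS [2×3] PE[0][2] across cycles:
  0: (0,2).acc=0  regs=<0,0>
  1: (0,2).acc=0  regs=<0,0>
  2: (0,2).acc=10  regs=<5,2>
  3: (0,2).acc=74  regs=<8,8>
  4: (0,2).acc=74  regs=<0,0>
RS (2×2): PE[0][2] does not exist.

dataflow = OS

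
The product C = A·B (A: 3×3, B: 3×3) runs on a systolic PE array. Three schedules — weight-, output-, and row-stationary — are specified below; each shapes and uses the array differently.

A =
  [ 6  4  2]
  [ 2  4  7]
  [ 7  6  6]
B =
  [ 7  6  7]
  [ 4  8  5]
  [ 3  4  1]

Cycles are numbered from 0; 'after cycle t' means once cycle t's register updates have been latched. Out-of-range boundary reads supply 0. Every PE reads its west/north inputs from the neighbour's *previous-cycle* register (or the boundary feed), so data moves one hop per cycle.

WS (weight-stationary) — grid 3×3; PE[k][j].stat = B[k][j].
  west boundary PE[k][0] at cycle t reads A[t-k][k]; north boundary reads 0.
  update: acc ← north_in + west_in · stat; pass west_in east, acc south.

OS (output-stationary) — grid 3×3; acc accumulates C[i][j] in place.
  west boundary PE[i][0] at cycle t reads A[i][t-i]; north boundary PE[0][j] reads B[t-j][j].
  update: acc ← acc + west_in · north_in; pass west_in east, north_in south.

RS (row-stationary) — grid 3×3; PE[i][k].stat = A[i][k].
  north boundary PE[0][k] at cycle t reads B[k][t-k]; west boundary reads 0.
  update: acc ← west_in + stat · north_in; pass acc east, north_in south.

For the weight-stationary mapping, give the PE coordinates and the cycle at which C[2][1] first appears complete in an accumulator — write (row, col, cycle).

(row, col, cycle) = (2, 1, 5)

Under WS, C[2][1] lands at PE[2][1]:
  c0 r2c1: 0 / 0 / 0
  c1 r2c1: 0 / 0 / 0
  c2 r2c1: 0 / 0 / 0
  c3 r2c1: 76 / 2 / 76
  c4 r2c1: 72 / 7 / 72
  c5 r2c1: 114 / 6 / 114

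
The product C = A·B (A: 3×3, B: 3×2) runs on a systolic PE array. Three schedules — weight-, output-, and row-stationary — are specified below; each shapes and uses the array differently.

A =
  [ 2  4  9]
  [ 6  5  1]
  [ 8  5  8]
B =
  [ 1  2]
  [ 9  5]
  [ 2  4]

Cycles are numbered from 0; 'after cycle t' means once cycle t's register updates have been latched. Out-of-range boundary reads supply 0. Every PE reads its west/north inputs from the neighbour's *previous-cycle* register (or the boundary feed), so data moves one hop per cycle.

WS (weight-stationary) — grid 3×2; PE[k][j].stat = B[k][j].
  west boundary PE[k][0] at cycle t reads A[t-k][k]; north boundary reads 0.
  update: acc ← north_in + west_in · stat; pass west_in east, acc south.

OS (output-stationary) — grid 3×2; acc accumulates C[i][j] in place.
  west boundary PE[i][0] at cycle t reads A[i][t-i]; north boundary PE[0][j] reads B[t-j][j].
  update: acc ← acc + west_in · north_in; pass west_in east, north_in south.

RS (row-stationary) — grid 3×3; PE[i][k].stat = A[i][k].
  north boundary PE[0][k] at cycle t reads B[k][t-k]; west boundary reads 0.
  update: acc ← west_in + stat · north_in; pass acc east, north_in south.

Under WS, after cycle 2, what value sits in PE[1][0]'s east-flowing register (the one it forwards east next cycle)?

register = 5

WS (3×2). Following PE[1][0] plus its west/north inputs:
  cycle 0: PE[0][0] → acc 2, east 2, south 2
  cycle 0: PE[1][0] → acc 0, east 0, south 0
  cycle 1: PE[0][0] → acc 6, east 6, south 6
  cycle 1: PE[1][0] → acc 38, east 4, south 38
  cycle 2: PE[0][0] → acc 8, east 8, south 8
  cycle 2: PE[1][0] → acc 51, east 5, south 51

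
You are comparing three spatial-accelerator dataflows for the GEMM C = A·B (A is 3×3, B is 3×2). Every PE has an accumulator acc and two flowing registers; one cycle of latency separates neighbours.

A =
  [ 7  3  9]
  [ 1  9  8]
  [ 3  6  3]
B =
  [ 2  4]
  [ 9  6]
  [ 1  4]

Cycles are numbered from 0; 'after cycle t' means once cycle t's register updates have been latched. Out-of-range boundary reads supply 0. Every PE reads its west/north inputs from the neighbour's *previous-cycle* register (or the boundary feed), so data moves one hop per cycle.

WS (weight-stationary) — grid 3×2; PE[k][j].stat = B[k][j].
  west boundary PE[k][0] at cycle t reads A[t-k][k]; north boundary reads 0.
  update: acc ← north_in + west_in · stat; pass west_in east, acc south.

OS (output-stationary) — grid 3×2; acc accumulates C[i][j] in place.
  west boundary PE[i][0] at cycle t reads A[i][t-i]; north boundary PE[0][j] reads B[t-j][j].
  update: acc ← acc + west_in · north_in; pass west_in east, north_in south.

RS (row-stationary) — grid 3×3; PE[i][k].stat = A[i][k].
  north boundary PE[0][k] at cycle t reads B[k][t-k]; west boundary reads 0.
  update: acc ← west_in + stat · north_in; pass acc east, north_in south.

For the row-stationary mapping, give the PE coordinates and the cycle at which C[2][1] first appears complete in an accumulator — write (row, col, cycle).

RS — PE[2][2] is where C[2][1] collects:
  c0 r2c2: 0 / 0 / 0
  c1 r2c2: 0 / 0 / 0
  c2 r2c2: 0 / 0 / 0
  c3 r2c2: 0 / 0 / 0
  c4 r2c2: 63 / 63 / 1
  c5 r2c2: 60 / 60 / 4

(row, col, cycle) = (2, 2, 5)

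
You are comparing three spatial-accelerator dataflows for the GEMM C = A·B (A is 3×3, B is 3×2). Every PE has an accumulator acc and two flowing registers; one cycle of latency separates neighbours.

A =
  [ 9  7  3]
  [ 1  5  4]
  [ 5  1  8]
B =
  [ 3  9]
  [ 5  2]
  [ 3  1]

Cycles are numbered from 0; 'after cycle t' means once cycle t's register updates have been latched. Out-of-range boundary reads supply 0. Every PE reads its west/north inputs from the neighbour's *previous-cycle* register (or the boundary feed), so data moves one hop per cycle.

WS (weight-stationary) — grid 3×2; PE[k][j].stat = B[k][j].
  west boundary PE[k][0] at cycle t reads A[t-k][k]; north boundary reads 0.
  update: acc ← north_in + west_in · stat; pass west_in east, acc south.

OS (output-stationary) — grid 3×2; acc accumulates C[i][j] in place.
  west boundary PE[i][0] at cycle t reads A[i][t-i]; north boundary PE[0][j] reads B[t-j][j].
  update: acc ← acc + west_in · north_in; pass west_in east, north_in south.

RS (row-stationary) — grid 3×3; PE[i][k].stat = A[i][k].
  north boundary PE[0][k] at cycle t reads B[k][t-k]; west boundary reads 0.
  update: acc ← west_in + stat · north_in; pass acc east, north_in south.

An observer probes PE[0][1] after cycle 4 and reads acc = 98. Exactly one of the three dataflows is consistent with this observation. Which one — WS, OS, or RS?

dataflow = OS

WS [3×2] PE[0][1] across cycles:
  cycle 0: PE[0][1] → acc 0, east 0, south 0
  cycle 1: PE[0][1] → acc 81, east 9, south 81
  cycle 2: PE[0][1] → acc 9, east 1, south 9
  cycle 3: PE[0][1] → acc 45, east 5, south 45
  cycle 4: PE[0][1] → acc 0, east 0, south 0
OS [3×2] PE[0][1] across cycles:
  cycle 0: PE[0][1] → acc 0, east 0, south 0
  cycle 1: PE[0][1] → acc 81, east 9, south 9
  cycle 2: PE[0][1] → acc 95, east 7, south 2
  cycle 3: PE[0][1] → acc 98, east 3, south 1
  cycle 4: PE[0][1] → acc 98, east 0, south 0
RS [3×3] PE[0][1] across cycles:
  cycle 0: PE[0][1] → acc 0, east 0, south 0
  cycle 1: PE[0][1] → acc 62, east 62, south 5
  cycle 2: PE[0][1] → acc 95, east 95, south 2
  cycle 3: PE[0][1] → acc 0, east 0, south 0
  cycle 4: PE[0][1] → acc 0, east 0, south 0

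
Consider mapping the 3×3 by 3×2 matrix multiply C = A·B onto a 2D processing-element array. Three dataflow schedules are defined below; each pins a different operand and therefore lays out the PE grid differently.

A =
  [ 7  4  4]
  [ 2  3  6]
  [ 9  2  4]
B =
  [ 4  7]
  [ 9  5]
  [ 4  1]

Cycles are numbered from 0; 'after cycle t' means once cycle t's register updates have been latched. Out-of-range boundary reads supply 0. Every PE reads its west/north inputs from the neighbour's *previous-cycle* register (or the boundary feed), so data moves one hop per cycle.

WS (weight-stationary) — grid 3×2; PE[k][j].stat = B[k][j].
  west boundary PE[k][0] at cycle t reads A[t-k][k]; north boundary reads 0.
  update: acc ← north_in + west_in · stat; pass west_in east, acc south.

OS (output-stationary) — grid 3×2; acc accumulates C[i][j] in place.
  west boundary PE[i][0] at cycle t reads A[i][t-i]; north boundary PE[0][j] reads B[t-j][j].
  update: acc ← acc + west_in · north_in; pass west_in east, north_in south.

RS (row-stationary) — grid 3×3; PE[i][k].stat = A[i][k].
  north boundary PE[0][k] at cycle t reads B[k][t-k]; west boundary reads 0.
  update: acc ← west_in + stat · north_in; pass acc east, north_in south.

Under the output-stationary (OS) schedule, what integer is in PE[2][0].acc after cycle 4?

OS (3×2). Following PE[2][0] plus its west/north inputs:
  cycle 0: PE[1][0] → acc 0, east 0, south 0
  cycle 0: PE[2][0] → acc 0, east 0, south 0
  cycle 1: PE[1][0] → acc 8, east 2, south 4
  cycle 1: PE[2][0] → acc 0, east 0, south 0
  cycle 2: PE[1][0] → acc 35, east 3, south 9
  cycle 2: PE[2][0] → acc 36, east 9, south 4
  cycle 3: PE[1][0] → acc 59, east 6, south 4
  cycle 3: PE[2][0] → acc 54, east 2, south 9
  cycle 4: PE[1][0] → acc 59, east 0, south 0
  cycle 4: PE[2][0] → acc 70, east 4, south 4

PE[2][0].acc = 70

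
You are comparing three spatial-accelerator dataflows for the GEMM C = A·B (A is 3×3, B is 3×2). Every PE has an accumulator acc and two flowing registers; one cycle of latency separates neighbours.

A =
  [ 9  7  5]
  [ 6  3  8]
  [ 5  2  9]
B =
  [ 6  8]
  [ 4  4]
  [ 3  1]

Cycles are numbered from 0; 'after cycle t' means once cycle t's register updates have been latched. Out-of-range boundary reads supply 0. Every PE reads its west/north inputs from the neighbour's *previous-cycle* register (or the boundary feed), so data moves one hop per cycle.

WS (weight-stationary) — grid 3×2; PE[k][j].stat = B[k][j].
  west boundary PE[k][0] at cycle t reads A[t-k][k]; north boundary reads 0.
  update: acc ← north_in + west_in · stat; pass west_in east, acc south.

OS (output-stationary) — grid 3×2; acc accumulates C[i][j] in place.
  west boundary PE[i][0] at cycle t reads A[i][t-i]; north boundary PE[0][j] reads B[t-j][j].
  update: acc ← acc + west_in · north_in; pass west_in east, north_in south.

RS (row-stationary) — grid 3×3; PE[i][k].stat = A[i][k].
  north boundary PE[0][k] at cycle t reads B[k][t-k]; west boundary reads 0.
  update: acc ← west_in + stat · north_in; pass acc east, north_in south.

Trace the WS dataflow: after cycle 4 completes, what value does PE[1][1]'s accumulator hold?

PE[1][1].acc = 48

WS on a 3×2 grid — tracing PE[1][1] and its feeders:
  @0  [0,1]  acc 0  |  →0  ↓0
  @0  [1,0]  acc 0  |  →0  ↓0
  @0  [1,1]  acc 0  |  →0  ↓0
  @1  [0,1]  acc 72  |  →9  ↓72
  @1  [1,0]  acc 82  |  →7  ↓82
  @1  [1,1]  acc 0  |  →0  ↓0
  @2  [0,1]  acc 48  |  →6  ↓48
  @2  [1,0]  acc 48  |  →3  ↓48
  @2  [1,1]  acc 100  |  →7  ↓100
  @3  [0,1]  acc 40  |  →5  ↓40
  @3  [1,0]  acc 38  |  →2  ↓38
  @3  [1,1]  acc 60  |  →3  ↓60
  @4  [0,1]  acc 0  |  →0  ↓0
  @4  [1,0]  acc 0  |  →0  ↓0
  @4  [1,1]  acc 48  |  →2  ↓48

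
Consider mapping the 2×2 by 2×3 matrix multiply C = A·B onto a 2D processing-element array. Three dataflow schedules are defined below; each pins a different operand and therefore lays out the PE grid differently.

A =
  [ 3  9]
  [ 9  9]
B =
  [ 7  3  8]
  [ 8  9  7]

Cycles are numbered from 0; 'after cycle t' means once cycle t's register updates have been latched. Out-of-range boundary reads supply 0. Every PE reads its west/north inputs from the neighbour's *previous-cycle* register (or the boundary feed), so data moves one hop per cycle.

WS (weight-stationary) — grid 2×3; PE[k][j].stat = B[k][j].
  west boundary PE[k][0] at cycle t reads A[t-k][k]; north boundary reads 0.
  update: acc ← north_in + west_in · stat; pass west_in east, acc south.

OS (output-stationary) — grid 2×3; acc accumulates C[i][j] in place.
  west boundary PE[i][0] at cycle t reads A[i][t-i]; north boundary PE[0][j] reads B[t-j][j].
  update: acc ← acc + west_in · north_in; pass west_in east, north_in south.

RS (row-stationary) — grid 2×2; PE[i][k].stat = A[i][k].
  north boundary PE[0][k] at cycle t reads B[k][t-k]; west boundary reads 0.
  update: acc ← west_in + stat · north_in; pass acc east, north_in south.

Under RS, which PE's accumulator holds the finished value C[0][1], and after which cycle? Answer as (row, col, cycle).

(row, col, cycle) = (0, 1, 2)

RS: C[0][1] accumulates in PE[0][1]:
  0: (0,1).acc=0  regs=<0,0>
  1: (0,1).acc=93  regs=<93,8>
  2: (0,1).acc=90  regs=<90,9>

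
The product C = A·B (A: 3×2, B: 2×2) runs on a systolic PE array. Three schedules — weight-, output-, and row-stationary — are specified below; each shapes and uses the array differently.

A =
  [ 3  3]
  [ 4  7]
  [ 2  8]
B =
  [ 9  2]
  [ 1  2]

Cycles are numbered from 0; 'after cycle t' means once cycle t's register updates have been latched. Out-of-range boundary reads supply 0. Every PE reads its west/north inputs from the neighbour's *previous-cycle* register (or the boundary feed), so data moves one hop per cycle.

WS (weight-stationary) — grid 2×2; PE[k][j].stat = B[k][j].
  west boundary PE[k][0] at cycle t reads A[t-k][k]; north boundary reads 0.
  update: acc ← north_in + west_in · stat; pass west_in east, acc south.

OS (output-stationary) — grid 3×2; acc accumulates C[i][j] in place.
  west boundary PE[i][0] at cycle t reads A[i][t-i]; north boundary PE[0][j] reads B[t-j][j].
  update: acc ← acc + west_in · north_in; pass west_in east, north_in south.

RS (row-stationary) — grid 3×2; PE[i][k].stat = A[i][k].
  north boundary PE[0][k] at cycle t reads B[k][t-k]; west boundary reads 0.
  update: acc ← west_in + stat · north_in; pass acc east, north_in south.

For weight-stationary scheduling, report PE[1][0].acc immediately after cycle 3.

PE[1][0].acc = 26

WS 2×2: PE[1][0] cycle-by-cycle (with neighbour feeds):
  cycle 0: PE[0][0] → acc 27, east 3, south 27
  cycle 0: PE[1][0] → acc 0, east 0, south 0
  cycle 1: PE[0][0] → acc 36, east 4, south 36
  cycle 1: PE[1][0] → acc 30, east 3, south 30
  cycle 2: PE[0][0] → acc 18, east 2, south 18
  cycle 2: PE[1][0] → acc 43, east 7, south 43
  cycle 3: PE[0][0] → acc 0, east 0, south 0
  cycle 3: PE[1][0] → acc 26, east 8, south 26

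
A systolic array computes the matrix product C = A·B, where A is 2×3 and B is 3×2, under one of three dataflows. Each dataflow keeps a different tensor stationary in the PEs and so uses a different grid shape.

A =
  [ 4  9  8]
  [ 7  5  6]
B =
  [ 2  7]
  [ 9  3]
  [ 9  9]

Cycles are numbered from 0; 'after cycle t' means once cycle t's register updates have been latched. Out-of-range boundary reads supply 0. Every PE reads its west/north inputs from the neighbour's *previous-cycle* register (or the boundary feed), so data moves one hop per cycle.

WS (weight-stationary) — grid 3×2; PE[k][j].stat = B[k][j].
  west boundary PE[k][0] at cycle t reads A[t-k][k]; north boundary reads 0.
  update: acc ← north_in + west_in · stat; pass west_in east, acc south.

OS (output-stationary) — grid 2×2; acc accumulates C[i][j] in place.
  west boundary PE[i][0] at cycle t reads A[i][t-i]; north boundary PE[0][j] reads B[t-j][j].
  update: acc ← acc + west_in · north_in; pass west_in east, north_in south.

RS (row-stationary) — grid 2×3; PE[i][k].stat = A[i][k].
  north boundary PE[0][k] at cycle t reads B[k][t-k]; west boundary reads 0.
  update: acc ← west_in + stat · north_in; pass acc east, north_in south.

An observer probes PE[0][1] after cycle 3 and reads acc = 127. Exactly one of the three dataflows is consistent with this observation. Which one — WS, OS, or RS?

WS [3×2] PE[0][1] across cycles:
  @0  [0,1]  acc 0  |  →0  ↓0
  @1  [0,1]  acc 28  |  →4  ↓28
  @2  [0,1]  acc 49  |  →7  ↓49
  @3  [0,1]  acc 0  |  →0  ↓0
OS [2×2] PE[0][1] across cycles:
  @0  [0,1]  acc 0  |  →0  ↓0
  @1  [0,1]  acc 28  |  →4  ↓7
  @2  [0,1]  acc 55  |  →9  ↓3
  @3  [0,1]  acc 127  |  →8  ↓9
RS [2×3] PE[0][1] across cycles:
  @0  [0,1]  acc 0  |  →0  ↓0
  @1  [0,1]  acc 89  |  →89  ↓9
  @2  [0,1]  acc 55  |  →55  ↓3
  @3  [0,1]  acc 0  |  →0  ↓0

dataflow = OS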